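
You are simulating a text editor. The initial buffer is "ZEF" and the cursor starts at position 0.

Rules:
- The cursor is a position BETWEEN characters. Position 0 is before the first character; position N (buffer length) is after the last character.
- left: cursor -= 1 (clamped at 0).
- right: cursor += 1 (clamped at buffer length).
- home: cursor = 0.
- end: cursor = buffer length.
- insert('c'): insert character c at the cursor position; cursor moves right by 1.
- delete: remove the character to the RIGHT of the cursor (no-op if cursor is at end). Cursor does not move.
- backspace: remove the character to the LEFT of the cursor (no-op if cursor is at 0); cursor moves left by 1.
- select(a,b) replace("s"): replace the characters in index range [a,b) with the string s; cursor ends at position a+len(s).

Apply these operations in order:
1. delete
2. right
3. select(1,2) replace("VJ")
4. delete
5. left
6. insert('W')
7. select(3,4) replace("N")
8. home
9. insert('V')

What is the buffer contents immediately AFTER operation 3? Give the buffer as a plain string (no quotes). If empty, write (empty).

Answer: EVJ

Derivation:
After op 1 (delete): buf='EF' cursor=0
After op 2 (right): buf='EF' cursor=1
After op 3 (select(1,2) replace("VJ")): buf='EVJ' cursor=3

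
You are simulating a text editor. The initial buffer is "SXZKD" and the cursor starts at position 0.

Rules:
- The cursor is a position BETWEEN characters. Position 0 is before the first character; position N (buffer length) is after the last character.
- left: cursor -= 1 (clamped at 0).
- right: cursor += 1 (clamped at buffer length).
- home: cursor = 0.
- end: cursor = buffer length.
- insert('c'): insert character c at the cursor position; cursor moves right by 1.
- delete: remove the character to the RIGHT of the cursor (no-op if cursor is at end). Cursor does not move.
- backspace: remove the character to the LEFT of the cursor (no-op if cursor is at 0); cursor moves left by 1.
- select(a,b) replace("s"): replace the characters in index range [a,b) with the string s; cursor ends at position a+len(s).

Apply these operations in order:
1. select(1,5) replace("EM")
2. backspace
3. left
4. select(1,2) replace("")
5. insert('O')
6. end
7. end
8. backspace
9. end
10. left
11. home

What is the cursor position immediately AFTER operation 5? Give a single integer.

Answer: 2

Derivation:
After op 1 (select(1,5) replace("EM")): buf='SEM' cursor=3
After op 2 (backspace): buf='SE' cursor=2
After op 3 (left): buf='SE' cursor=1
After op 4 (select(1,2) replace("")): buf='S' cursor=1
After op 5 (insert('O')): buf='SO' cursor=2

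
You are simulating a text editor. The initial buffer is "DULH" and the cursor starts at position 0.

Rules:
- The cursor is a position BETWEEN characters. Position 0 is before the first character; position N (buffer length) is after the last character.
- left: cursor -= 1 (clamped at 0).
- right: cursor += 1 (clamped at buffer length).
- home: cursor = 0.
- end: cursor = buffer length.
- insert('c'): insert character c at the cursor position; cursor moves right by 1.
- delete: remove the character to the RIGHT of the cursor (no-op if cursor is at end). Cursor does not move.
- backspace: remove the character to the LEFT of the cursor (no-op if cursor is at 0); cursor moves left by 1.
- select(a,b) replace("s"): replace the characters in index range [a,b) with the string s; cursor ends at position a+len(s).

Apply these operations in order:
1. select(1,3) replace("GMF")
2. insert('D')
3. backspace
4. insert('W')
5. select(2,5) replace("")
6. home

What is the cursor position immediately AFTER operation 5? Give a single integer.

Answer: 2

Derivation:
After op 1 (select(1,3) replace("GMF")): buf='DGMFH' cursor=4
After op 2 (insert('D')): buf='DGMFDH' cursor=5
After op 3 (backspace): buf='DGMFH' cursor=4
After op 4 (insert('W')): buf='DGMFWH' cursor=5
After op 5 (select(2,5) replace("")): buf='DGH' cursor=2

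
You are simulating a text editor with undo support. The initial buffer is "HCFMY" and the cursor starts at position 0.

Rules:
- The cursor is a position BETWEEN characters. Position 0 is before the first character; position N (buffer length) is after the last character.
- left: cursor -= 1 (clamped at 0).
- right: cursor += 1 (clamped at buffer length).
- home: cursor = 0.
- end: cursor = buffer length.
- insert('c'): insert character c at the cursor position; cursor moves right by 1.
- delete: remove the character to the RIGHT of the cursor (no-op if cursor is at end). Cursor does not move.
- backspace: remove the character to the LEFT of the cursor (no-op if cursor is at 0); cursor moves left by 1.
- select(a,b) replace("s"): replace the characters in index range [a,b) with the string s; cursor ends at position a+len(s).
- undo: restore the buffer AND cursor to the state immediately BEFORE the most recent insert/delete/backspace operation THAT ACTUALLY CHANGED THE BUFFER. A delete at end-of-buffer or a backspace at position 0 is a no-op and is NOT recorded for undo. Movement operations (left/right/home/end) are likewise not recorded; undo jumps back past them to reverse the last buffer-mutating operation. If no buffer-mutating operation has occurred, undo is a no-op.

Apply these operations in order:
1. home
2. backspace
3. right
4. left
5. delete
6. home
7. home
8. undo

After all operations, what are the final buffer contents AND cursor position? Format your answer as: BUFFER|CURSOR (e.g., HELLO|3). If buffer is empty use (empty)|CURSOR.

Answer: HCFMY|0

Derivation:
After op 1 (home): buf='HCFMY' cursor=0
After op 2 (backspace): buf='HCFMY' cursor=0
After op 3 (right): buf='HCFMY' cursor=1
After op 4 (left): buf='HCFMY' cursor=0
After op 5 (delete): buf='CFMY' cursor=0
After op 6 (home): buf='CFMY' cursor=0
After op 7 (home): buf='CFMY' cursor=0
After op 8 (undo): buf='HCFMY' cursor=0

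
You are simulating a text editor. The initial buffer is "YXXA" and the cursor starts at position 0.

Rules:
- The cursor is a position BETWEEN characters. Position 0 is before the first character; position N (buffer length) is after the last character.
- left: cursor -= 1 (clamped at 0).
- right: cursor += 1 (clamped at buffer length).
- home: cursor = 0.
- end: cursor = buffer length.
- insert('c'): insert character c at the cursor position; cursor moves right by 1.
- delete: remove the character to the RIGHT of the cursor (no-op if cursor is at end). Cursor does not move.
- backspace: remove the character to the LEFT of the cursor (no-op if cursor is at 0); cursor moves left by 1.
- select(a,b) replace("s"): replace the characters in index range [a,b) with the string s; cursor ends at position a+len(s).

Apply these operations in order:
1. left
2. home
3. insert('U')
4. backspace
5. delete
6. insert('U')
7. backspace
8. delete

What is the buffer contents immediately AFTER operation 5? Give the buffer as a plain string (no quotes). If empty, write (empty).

Answer: XXA

Derivation:
After op 1 (left): buf='YXXA' cursor=0
After op 2 (home): buf='YXXA' cursor=0
After op 3 (insert('U')): buf='UYXXA' cursor=1
After op 4 (backspace): buf='YXXA' cursor=0
After op 5 (delete): buf='XXA' cursor=0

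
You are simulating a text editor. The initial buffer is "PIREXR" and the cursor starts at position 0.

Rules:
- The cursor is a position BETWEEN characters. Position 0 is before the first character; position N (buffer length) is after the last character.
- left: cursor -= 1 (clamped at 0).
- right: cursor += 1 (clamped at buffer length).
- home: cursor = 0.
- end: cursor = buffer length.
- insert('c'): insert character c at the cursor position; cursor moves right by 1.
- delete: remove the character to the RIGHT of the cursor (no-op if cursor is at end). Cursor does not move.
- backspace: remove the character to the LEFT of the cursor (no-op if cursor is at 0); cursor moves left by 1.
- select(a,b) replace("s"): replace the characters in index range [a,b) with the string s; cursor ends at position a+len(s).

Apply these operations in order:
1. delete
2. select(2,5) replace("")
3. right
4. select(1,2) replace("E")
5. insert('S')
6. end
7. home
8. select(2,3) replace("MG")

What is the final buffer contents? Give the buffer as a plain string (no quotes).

After op 1 (delete): buf='IREXR' cursor=0
After op 2 (select(2,5) replace("")): buf='IR' cursor=2
After op 3 (right): buf='IR' cursor=2
After op 4 (select(1,2) replace("E")): buf='IE' cursor=2
After op 5 (insert('S')): buf='IES' cursor=3
After op 6 (end): buf='IES' cursor=3
After op 7 (home): buf='IES' cursor=0
After op 8 (select(2,3) replace("MG")): buf='IEMG' cursor=4

Answer: IEMG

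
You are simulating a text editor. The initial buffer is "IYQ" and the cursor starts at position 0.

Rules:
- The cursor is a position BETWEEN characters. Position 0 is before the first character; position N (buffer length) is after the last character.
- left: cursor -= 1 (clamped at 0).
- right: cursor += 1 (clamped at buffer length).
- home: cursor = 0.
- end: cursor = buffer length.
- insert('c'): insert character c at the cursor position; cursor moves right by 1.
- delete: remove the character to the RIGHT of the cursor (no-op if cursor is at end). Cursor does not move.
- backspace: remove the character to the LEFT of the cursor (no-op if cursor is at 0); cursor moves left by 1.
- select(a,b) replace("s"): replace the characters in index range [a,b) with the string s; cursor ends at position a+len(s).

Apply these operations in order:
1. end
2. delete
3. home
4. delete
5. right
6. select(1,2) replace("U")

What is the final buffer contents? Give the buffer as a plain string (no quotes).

Answer: YU

Derivation:
After op 1 (end): buf='IYQ' cursor=3
After op 2 (delete): buf='IYQ' cursor=3
After op 3 (home): buf='IYQ' cursor=0
After op 4 (delete): buf='YQ' cursor=0
After op 5 (right): buf='YQ' cursor=1
After op 6 (select(1,2) replace("U")): buf='YU' cursor=2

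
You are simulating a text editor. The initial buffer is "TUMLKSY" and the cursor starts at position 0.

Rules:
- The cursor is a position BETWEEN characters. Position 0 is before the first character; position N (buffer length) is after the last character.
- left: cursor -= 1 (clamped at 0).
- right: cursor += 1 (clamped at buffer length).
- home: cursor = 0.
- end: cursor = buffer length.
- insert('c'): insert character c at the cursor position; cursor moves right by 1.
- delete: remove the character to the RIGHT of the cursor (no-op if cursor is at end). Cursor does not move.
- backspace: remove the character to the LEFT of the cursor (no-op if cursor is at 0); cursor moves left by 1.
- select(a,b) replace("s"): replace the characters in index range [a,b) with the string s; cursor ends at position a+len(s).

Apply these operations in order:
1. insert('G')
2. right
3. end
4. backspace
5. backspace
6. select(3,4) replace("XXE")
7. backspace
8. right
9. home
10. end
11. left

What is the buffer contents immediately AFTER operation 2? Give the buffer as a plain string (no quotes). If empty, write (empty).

After op 1 (insert('G')): buf='GTUMLKSY' cursor=1
After op 2 (right): buf='GTUMLKSY' cursor=2

Answer: GTUMLKSY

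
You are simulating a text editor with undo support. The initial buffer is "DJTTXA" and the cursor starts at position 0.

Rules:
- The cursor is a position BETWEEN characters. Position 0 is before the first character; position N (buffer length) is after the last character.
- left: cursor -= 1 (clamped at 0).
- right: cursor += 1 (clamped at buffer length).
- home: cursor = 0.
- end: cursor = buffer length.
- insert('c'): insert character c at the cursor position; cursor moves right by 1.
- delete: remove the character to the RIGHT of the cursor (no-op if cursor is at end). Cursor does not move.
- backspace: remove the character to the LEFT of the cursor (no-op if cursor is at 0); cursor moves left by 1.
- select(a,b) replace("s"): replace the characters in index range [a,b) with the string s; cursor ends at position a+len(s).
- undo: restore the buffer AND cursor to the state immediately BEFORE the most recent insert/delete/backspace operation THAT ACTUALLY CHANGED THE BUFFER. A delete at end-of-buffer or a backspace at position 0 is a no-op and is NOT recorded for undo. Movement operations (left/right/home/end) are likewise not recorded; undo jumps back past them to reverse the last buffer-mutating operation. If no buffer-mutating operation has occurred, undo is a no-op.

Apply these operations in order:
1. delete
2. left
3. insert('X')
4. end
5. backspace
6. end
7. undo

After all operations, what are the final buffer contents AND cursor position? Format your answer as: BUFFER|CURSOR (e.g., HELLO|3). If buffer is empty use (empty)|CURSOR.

After op 1 (delete): buf='JTTXA' cursor=0
After op 2 (left): buf='JTTXA' cursor=0
After op 3 (insert('X')): buf='XJTTXA' cursor=1
After op 4 (end): buf='XJTTXA' cursor=6
After op 5 (backspace): buf='XJTTX' cursor=5
After op 6 (end): buf='XJTTX' cursor=5
After op 7 (undo): buf='XJTTXA' cursor=6

Answer: XJTTXA|6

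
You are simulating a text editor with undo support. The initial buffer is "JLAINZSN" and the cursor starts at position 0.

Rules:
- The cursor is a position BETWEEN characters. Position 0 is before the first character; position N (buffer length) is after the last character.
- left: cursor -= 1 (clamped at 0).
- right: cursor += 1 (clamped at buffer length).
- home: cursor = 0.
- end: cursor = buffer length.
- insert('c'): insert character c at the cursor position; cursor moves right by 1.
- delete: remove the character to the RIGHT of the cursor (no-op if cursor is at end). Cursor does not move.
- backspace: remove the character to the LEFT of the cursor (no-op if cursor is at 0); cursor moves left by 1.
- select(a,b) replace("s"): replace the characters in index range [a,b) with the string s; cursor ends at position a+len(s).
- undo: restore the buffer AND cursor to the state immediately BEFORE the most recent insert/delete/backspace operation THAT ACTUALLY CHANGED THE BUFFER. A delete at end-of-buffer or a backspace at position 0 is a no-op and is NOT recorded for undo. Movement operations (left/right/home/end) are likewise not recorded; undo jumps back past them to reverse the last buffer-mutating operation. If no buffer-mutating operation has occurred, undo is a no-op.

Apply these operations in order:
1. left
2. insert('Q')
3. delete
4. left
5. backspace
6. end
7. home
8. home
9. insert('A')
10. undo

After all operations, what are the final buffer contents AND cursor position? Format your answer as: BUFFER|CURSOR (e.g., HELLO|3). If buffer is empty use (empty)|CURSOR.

Answer: QLAINZSN|0

Derivation:
After op 1 (left): buf='JLAINZSN' cursor=0
After op 2 (insert('Q')): buf='QJLAINZSN' cursor=1
After op 3 (delete): buf='QLAINZSN' cursor=1
After op 4 (left): buf='QLAINZSN' cursor=0
After op 5 (backspace): buf='QLAINZSN' cursor=0
After op 6 (end): buf='QLAINZSN' cursor=8
After op 7 (home): buf='QLAINZSN' cursor=0
After op 8 (home): buf='QLAINZSN' cursor=0
After op 9 (insert('A')): buf='AQLAINZSN' cursor=1
After op 10 (undo): buf='QLAINZSN' cursor=0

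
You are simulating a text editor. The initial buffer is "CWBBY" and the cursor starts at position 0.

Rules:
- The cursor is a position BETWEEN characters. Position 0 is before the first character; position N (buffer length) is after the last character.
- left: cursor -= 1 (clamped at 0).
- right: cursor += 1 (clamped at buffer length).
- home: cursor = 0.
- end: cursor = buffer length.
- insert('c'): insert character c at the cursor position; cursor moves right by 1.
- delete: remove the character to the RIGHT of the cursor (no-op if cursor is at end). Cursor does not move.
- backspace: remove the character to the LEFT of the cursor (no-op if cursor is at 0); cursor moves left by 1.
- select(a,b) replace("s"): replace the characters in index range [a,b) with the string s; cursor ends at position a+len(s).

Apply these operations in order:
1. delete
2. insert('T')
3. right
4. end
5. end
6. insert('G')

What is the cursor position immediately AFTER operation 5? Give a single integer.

Answer: 5

Derivation:
After op 1 (delete): buf='WBBY' cursor=0
After op 2 (insert('T')): buf='TWBBY' cursor=1
After op 3 (right): buf='TWBBY' cursor=2
After op 4 (end): buf='TWBBY' cursor=5
After op 5 (end): buf='TWBBY' cursor=5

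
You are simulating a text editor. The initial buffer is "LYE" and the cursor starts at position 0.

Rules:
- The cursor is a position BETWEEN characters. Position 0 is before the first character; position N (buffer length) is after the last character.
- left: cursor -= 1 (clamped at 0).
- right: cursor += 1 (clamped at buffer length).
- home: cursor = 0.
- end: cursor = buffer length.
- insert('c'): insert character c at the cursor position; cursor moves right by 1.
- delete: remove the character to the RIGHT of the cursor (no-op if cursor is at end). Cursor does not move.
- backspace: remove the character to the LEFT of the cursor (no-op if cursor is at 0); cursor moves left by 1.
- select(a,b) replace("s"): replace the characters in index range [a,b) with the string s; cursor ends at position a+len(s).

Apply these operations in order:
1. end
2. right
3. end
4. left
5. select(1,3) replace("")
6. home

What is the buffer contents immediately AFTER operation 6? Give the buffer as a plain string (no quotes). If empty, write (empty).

Answer: L

Derivation:
After op 1 (end): buf='LYE' cursor=3
After op 2 (right): buf='LYE' cursor=3
After op 3 (end): buf='LYE' cursor=3
After op 4 (left): buf='LYE' cursor=2
After op 5 (select(1,3) replace("")): buf='L' cursor=1
After op 6 (home): buf='L' cursor=0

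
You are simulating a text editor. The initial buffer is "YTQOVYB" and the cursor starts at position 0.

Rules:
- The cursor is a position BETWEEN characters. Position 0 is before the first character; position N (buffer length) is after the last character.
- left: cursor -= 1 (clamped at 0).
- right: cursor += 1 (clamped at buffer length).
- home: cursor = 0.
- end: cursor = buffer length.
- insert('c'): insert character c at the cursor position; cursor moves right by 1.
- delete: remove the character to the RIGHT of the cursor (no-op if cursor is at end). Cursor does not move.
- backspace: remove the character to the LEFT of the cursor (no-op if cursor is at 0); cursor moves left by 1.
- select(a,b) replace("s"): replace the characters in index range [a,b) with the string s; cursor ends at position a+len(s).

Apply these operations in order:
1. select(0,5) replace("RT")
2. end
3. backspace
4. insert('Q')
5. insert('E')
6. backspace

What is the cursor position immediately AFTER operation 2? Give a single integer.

Answer: 4

Derivation:
After op 1 (select(0,5) replace("RT")): buf='RTYB' cursor=2
After op 2 (end): buf='RTYB' cursor=4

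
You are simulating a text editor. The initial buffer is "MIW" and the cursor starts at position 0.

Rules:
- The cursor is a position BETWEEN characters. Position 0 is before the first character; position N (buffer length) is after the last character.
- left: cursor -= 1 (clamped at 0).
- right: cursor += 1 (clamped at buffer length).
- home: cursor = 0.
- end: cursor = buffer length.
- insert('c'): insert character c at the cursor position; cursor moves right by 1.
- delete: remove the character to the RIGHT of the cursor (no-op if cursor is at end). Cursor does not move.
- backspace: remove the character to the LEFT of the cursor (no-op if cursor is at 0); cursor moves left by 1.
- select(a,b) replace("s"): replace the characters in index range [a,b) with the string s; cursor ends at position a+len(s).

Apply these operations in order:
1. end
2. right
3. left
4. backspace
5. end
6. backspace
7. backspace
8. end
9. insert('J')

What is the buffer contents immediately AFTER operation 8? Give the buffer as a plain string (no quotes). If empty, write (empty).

After op 1 (end): buf='MIW' cursor=3
After op 2 (right): buf='MIW' cursor=3
After op 3 (left): buf='MIW' cursor=2
After op 4 (backspace): buf='MW' cursor=1
After op 5 (end): buf='MW' cursor=2
After op 6 (backspace): buf='M' cursor=1
After op 7 (backspace): buf='(empty)' cursor=0
After op 8 (end): buf='(empty)' cursor=0

Answer: (empty)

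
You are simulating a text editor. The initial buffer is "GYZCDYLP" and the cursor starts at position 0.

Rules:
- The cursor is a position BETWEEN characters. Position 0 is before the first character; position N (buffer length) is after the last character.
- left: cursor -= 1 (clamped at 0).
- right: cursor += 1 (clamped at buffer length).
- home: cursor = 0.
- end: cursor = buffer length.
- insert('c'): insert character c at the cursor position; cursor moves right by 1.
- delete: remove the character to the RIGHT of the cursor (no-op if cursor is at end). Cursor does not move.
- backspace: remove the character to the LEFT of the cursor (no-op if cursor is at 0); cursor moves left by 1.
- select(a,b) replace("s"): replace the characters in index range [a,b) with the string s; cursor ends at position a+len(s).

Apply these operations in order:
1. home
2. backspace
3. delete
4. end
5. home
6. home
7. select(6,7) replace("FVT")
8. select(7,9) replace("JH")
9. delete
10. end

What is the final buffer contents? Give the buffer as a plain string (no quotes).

Answer: YZCDYLFJH

Derivation:
After op 1 (home): buf='GYZCDYLP' cursor=0
After op 2 (backspace): buf='GYZCDYLP' cursor=0
After op 3 (delete): buf='YZCDYLP' cursor=0
After op 4 (end): buf='YZCDYLP' cursor=7
After op 5 (home): buf='YZCDYLP' cursor=0
After op 6 (home): buf='YZCDYLP' cursor=0
After op 7 (select(6,7) replace("FVT")): buf='YZCDYLFVT' cursor=9
After op 8 (select(7,9) replace("JH")): buf='YZCDYLFJH' cursor=9
After op 9 (delete): buf='YZCDYLFJH' cursor=9
After op 10 (end): buf='YZCDYLFJH' cursor=9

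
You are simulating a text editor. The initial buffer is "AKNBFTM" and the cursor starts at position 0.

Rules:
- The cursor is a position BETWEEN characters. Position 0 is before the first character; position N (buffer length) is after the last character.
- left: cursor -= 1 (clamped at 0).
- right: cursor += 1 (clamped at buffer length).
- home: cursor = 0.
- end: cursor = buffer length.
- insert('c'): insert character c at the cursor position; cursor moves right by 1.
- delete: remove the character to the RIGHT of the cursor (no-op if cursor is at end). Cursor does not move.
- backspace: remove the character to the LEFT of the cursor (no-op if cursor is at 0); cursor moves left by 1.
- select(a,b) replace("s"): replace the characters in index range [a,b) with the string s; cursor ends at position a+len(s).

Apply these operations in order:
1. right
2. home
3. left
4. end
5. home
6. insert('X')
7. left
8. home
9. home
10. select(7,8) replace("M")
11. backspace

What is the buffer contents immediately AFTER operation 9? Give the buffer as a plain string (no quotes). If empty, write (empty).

After op 1 (right): buf='AKNBFTM' cursor=1
After op 2 (home): buf='AKNBFTM' cursor=0
After op 3 (left): buf='AKNBFTM' cursor=0
After op 4 (end): buf='AKNBFTM' cursor=7
After op 5 (home): buf='AKNBFTM' cursor=0
After op 6 (insert('X')): buf='XAKNBFTM' cursor=1
After op 7 (left): buf='XAKNBFTM' cursor=0
After op 8 (home): buf='XAKNBFTM' cursor=0
After op 9 (home): buf='XAKNBFTM' cursor=0

Answer: XAKNBFTM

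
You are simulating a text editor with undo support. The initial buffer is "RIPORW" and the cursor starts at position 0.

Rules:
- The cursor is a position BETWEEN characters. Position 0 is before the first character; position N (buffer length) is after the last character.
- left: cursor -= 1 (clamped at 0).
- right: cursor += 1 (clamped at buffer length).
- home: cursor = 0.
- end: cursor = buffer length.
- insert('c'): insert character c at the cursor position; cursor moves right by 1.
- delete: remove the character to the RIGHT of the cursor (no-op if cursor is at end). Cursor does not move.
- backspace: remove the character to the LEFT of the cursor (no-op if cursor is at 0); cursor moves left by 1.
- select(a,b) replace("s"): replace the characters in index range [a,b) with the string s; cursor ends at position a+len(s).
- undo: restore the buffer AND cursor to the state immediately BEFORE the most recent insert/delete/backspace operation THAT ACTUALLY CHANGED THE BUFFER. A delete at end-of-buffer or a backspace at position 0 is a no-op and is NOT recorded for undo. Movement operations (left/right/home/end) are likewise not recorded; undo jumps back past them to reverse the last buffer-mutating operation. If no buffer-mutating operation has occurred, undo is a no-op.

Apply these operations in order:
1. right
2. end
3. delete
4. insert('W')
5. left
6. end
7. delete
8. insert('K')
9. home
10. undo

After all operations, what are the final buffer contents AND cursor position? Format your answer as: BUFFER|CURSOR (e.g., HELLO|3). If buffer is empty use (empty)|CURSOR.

Answer: RIPORWW|7

Derivation:
After op 1 (right): buf='RIPORW' cursor=1
After op 2 (end): buf='RIPORW' cursor=6
After op 3 (delete): buf='RIPORW' cursor=6
After op 4 (insert('W')): buf='RIPORWW' cursor=7
After op 5 (left): buf='RIPORWW' cursor=6
After op 6 (end): buf='RIPORWW' cursor=7
After op 7 (delete): buf='RIPORWW' cursor=7
After op 8 (insert('K')): buf='RIPORWWK' cursor=8
After op 9 (home): buf='RIPORWWK' cursor=0
After op 10 (undo): buf='RIPORWW' cursor=7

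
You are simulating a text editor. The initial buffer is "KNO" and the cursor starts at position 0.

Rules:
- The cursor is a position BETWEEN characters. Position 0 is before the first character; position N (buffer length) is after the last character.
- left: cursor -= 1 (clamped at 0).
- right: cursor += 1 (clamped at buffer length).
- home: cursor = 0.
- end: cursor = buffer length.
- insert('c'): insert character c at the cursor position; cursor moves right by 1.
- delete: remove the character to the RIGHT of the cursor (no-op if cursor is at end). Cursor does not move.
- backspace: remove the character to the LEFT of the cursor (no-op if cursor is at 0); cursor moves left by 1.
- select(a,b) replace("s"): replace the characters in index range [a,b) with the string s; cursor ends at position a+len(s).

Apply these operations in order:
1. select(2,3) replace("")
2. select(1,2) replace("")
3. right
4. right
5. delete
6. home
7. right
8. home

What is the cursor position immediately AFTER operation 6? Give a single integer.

After op 1 (select(2,3) replace("")): buf='KN' cursor=2
After op 2 (select(1,2) replace("")): buf='K' cursor=1
After op 3 (right): buf='K' cursor=1
After op 4 (right): buf='K' cursor=1
After op 5 (delete): buf='K' cursor=1
After op 6 (home): buf='K' cursor=0

Answer: 0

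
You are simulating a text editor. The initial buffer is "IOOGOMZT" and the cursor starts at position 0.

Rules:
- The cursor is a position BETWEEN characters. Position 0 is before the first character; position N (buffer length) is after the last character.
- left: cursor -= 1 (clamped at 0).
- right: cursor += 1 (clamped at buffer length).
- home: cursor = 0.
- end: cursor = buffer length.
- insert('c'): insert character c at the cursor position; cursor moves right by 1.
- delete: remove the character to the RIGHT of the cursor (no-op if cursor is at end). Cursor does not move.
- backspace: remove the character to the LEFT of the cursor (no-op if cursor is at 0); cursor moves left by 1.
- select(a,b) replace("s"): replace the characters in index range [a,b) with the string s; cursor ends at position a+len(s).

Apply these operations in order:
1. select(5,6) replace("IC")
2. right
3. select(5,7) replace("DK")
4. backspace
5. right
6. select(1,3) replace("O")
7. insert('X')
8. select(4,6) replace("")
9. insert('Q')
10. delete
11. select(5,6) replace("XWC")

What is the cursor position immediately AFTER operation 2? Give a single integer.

Answer: 8

Derivation:
After op 1 (select(5,6) replace("IC")): buf='IOOGOICZT' cursor=7
After op 2 (right): buf='IOOGOICZT' cursor=8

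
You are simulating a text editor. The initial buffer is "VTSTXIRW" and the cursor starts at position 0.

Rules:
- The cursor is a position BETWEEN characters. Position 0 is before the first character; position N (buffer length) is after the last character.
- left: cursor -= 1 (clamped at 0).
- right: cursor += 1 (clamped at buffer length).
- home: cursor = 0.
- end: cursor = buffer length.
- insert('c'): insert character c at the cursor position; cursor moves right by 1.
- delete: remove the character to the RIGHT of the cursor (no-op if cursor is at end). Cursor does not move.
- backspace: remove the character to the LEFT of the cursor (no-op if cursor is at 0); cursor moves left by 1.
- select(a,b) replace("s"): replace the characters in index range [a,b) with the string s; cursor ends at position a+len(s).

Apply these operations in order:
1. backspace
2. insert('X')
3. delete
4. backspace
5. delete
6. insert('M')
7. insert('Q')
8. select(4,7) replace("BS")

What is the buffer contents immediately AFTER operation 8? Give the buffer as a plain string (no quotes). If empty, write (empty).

After op 1 (backspace): buf='VTSTXIRW' cursor=0
After op 2 (insert('X')): buf='XVTSTXIRW' cursor=1
After op 3 (delete): buf='XTSTXIRW' cursor=1
After op 4 (backspace): buf='TSTXIRW' cursor=0
After op 5 (delete): buf='STXIRW' cursor=0
After op 6 (insert('M')): buf='MSTXIRW' cursor=1
After op 7 (insert('Q')): buf='MQSTXIRW' cursor=2
After op 8 (select(4,7) replace("BS")): buf='MQSTBSW' cursor=6

Answer: MQSTBSW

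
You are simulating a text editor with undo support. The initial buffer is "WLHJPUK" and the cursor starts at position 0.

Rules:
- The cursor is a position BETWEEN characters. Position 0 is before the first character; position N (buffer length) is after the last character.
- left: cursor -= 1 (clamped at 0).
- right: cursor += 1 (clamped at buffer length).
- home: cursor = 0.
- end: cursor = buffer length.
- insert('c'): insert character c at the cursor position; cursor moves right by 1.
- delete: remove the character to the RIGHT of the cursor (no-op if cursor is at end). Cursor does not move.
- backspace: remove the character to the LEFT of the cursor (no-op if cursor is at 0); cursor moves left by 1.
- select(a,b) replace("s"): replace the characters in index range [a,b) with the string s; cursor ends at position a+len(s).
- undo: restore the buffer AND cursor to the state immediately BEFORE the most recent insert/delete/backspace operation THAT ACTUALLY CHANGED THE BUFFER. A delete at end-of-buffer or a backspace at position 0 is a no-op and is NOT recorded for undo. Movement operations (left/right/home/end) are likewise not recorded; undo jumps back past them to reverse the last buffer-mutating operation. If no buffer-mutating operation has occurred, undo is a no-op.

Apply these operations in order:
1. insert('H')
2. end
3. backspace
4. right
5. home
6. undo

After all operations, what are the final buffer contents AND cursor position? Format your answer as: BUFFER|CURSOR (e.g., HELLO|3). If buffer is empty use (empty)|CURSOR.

After op 1 (insert('H')): buf='HWLHJPUK' cursor=1
After op 2 (end): buf='HWLHJPUK' cursor=8
After op 3 (backspace): buf='HWLHJPU' cursor=7
After op 4 (right): buf='HWLHJPU' cursor=7
After op 5 (home): buf='HWLHJPU' cursor=0
After op 6 (undo): buf='HWLHJPUK' cursor=8

Answer: HWLHJPUK|8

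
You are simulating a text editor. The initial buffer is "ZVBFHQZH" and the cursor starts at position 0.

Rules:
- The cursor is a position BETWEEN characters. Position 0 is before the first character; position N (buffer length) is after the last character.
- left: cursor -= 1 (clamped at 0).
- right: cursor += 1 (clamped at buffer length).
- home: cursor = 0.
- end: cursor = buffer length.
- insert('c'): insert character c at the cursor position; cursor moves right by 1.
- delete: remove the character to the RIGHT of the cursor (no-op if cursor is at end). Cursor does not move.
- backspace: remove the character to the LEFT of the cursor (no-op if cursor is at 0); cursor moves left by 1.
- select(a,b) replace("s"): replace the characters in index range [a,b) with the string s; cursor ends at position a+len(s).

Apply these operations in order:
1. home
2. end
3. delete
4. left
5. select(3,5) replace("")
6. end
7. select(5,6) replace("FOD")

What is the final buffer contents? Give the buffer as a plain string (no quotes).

Answer: ZVBQZFOD

Derivation:
After op 1 (home): buf='ZVBFHQZH' cursor=0
After op 2 (end): buf='ZVBFHQZH' cursor=8
After op 3 (delete): buf='ZVBFHQZH' cursor=8
After op 4 (left): buf='ZVBFHQZH' cursor=7
After op 5 (select(3,5) replace("")): buf='ZVBQZH' cursor=3
After op 6 (end): buf='ZVBQZH' cursor=6
After op 7 (select(5,6) replace("FOD")): buf='ZVBQZFOD' cursor=8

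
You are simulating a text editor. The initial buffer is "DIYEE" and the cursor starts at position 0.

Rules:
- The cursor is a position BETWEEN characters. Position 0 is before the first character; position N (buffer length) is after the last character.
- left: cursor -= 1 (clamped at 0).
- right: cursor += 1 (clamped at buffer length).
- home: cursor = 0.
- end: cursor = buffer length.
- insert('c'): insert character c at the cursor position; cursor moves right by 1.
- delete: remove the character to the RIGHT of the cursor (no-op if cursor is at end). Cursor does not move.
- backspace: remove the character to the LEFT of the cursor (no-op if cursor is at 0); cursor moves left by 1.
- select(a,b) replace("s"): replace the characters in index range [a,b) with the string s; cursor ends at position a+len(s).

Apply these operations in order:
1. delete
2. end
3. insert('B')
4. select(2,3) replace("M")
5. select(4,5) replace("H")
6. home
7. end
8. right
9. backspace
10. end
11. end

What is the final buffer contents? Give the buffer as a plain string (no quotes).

Answer: IYME

Derivation:
After op 1 (delete): buf='IYEE' cursor=0
After op 2 (end): buf='IYEE' cursor=4
After op 3 (insert('B')): buf='IYEEB' cursor=5
After op 4 (select(2,3) replace("M")): buf='IYMEB' cursor=3
After op 5 (select(4,5) replace("H")): buf='IYMEH' cursor=5
After op 6 (home): buf='IYMEH' cursor=0
After op 7 (end): buf='IYMEH' cursor=5
After op 8 (right): buf='IYMEH' cursor=5
After op 9 (backspace): buf='IYME' cursor=4
After op 10 (end): buf='IYME' cursor=4
After op 11 (end): buf='IYME' cursor=4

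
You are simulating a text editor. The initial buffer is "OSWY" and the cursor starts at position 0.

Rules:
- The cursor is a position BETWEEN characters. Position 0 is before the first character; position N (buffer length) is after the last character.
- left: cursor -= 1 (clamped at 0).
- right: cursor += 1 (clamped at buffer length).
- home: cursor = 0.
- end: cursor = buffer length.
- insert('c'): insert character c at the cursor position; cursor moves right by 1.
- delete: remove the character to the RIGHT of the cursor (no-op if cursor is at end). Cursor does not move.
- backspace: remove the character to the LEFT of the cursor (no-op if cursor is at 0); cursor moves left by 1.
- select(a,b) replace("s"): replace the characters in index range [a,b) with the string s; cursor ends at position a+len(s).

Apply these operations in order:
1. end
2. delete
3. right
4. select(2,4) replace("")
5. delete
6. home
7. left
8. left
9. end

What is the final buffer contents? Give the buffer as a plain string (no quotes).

Answer: OS

Derivation:
After op 1 (end): buf='OSWY' cursor=4
After op 2 (delete): buf='OSWY' cursor=4
After op 3 (right): buf='OSWY' cursor=4
After op 4 (select(2,4) replace("")): buf='OS' cursor=2
After op 5 (delete): buf='OS' cursor=2
After op 6 (home): buf='OS' cursor=0
After op 7 (left): buf='OS' cursor=0
After op 8 (left): buf='OS' cursor=0
After op 9 (end): buf='OS' cursor=2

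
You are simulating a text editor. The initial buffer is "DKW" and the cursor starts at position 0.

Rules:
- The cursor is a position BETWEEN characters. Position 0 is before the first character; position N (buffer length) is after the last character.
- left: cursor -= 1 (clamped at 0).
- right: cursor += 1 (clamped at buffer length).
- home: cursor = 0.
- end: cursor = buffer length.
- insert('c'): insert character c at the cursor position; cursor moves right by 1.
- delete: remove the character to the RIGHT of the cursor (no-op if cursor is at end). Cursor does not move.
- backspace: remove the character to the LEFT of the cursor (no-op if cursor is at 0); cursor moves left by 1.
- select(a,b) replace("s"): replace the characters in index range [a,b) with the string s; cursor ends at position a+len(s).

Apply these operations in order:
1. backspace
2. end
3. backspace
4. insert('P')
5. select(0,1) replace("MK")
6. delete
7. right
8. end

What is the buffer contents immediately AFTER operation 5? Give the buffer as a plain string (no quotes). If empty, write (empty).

Answer: MKKP

Derivation:
After op 1 (backspace): buf='DKW' cursor=0
After op 2 (end): buf='DKW' cursor=3
After op 3 (backspace): buf='DK' cursor=2
After op 4 (insert('P')): buf='DKP' cursor=3
After op 5 (select(0,1) replace("MK")): buf='MKKP' cursor=2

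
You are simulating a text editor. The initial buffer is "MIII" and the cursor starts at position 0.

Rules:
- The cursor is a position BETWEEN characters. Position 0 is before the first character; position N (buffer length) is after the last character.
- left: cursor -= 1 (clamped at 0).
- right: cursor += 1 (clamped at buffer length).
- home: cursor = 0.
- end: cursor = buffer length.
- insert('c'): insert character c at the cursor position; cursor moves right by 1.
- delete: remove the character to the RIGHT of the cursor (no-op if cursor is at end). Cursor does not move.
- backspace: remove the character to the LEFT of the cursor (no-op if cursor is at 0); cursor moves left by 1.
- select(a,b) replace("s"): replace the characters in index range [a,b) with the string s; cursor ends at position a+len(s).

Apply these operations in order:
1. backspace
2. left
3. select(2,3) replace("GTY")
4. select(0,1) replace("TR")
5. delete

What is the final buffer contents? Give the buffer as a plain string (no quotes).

After op 1 (backspace): buf='MIII' cursor=0
After op 2 (left): buf='MIII' cursor=0
After op 3 (select(2,3) replace("GTY")): buf='MIGTYI' cursor=5
After op 4 (select(0,1) replace("TR")): buf='TRIGTYI' cursor=2
After op 5 (delete): buf='TRGTYI' cursor=2

Answer: TRGTYI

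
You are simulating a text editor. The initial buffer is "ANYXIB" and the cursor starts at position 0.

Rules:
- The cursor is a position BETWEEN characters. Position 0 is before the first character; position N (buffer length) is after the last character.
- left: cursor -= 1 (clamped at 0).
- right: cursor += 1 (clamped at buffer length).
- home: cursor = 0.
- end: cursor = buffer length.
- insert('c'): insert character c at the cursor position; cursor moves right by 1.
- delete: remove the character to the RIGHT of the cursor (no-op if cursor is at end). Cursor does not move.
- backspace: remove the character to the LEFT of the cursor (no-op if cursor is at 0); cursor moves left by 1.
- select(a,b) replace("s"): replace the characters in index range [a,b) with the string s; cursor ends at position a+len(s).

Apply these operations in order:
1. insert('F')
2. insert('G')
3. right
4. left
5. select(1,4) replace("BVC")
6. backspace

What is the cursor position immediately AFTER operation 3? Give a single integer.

After op 1 (insert('F')): buf='FANYXIB' cursor=1
After op 2 (insert('G')): buf='FGANYXIB' cursor=2
After op 3 (right): buf='FGANYXIB' cursor=3

Answer: 3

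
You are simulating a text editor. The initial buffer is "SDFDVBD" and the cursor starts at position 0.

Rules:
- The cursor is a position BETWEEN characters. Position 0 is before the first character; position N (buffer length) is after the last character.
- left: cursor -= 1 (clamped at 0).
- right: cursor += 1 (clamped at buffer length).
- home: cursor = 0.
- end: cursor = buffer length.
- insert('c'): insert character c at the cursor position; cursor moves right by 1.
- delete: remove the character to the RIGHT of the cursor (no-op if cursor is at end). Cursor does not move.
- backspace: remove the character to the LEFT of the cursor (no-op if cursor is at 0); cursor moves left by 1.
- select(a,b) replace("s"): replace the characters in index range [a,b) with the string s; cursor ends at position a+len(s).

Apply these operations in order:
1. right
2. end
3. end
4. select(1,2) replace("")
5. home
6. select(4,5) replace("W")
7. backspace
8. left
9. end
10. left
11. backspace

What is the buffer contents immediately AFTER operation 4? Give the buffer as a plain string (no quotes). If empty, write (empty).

After op 1 (right): buf='SDFDVBD' cursor=1
After op 2 (end): buf='SDFDVBD' cursor=7
After op 3 (end): buf='SDFDVBD' cursor=7
After op 4 (select(1,2) replace("")): buf='SFDVBD' cursor=1

Answer: SFDVBD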